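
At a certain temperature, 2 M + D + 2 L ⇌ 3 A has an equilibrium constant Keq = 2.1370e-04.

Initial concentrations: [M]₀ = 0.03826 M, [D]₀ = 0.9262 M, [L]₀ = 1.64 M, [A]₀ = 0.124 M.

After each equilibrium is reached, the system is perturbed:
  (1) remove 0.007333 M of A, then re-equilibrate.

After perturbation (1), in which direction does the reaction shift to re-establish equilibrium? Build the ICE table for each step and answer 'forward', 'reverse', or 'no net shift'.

Direction: forward

Q₀ = 0.5229 vs Keq = 2.1370e-04 ⇒ Q>K, reverse
Step 1:
                   M          D          L          A
  Initial    0.03826     0.9262       1.64      0.124
  Change      0.0699    0.03495     0.0699    -0.1048
  Equil       0.1082     0.9611       1.71    0.01915
  solve Keq expr → x = -0.03495; check Q = 2.1370e-04
Then remove 0.007333 M of A.
Step 2:
                   M          D          L          A
  Initial     0.1082     0.9611       1.71    0.01182
  Change   -0.004501   -0.00225  -0.004501   0.006751
  Equil       0.1037     0.9589      1.705    0.01857
  solve Keq expr → x = 0.00225; check Q = 2.1370e-04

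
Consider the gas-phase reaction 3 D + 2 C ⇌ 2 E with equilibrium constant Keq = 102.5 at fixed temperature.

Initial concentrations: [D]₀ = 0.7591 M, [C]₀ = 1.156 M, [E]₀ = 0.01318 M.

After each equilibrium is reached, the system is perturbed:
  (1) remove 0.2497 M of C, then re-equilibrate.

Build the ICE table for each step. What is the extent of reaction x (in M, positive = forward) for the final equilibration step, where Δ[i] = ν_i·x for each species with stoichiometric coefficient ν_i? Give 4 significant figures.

Q₀ = 2.9718e-04 vs Keq = 102.5 ⇒ Q<K, forward
Step 1:
                  D         C         E
  I          0.7591     1.156   0.01318
  C         -0.6131   -0.4088    0.4088
  E           0.146    0.7472    0.4219
  solve Keq expr → x = 0.2044; check Q = 102.5
Then remove 0.2497 M of C.
Step 2:
                  D         C         E
  I           0.146    0.4975    0.4219
  C         0.03337   0.02225  -0.02225
  E          0.1793    0.5198    0.3997
  solve Keq expr → x = -0.01112; check Q = 102.5

x = -0.01112 M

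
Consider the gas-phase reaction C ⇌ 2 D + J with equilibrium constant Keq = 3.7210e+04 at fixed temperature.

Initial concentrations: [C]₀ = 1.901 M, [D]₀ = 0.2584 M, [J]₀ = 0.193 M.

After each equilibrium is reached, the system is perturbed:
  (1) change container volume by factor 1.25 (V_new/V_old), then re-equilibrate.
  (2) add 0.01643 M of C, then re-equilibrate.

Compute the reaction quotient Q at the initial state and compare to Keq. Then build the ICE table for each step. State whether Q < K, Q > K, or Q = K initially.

Q₀ = 0.006779; Q < K (proceeds forward)

Q₀ = 0.006779 vs Keq = 3.7210e+04 ⇒ Q<K, forward
Step 1:
                    C           D           J
  init          1.901      0.2584       0.193
  Δ              -1.9         3.8         1.9
  eq       9.2654e-04       4.059       2.093
  solve Keq expr → x = 1.9; check Q = 3.7210e+04
Then change container volume by factor 1.25 (V_new/V_old).
Step 2:
                    C           D           J
  init     7.4124e-04       3.247       1.674
  Δ       -2.6661e-04  5.3323e-04  2.6661e-04
  eq       4.7462e-04       3.247       1.675
  solve Keq expr → x = 2.6661e-04; check Q = 3.7210e+04
Then add 0.01643 M of C.
Step 3:
                    C           D           J
  init         0.0169       3.247       1.675
  Δ          -0.01642     0.03283     0.01642
  eq       4.8901e-04        3.28       1.691
  solve Keq expr → x = 0.01642; check Q = 3.7210e+04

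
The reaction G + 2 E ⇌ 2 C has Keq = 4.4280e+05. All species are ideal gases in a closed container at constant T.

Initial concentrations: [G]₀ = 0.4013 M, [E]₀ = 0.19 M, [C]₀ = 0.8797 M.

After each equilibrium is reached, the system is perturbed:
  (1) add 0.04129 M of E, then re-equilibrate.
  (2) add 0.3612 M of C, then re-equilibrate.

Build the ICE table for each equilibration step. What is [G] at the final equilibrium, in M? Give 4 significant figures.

Q₀ = 53.42 vs Keq = 4.4280e+05 ⇒ Q<K, forward
Step 1:
                  G         E         C
  init       0.4013      0.19    0.8797
  Δ        -0.09356   -0.1871    0.1871
  eq         0.3077   0.00289     1.067
  solve Keq expr → x = 0.09356; check Q = 4.4280e+05
Then add 0.04129 M of E.
Step 2:
                  G         E         C
  init       0.3077   0.04418     1.067
  Δ        -0.02054  -0.04107   0.04107
  eq         0.2872  0.003107     1.108
  solve Keq expr → x = 0.02054; check Q = 4.4280e+05
Then add 0.3612 M of C.
Step 3:
                  G         E         C
  init       0.2872  0.003107     1.469
  Δ       5.0321e-04  0.001006 -0.001006
  eq         0.2877  0.004113     1.468
  solve Keq expr → x = -5.0321e-04; check Q = 4.4280e+05

[G]_eq = 0.2877 M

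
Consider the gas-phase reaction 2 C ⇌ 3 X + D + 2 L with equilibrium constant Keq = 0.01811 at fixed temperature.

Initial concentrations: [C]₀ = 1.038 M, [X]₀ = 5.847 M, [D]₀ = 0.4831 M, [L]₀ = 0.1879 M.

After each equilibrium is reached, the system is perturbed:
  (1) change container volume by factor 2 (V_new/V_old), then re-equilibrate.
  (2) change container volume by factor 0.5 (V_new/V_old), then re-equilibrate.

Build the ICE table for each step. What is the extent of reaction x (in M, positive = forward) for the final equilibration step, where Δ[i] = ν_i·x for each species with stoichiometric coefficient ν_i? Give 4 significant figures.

Q₀ = 3.164 vs Keq = 0.01811 ⇒ Q>K, reverse
Step 1:
                   C          X          D          L
  I            1.038      5.847     0.4831     0.1879
  C           0.1685    -0.2527   -0.08424    -0.1685
  E            1.206      5.594     0.3989    0.01943
  solve Keq expr → x = -0.08424; check Q = 0.01811
Then change container volume by factor 2 (V_new/V_old).
Step 2:
                   C          X          D          L
  I           0.6032      2.797     0.1994   0.009714
  C         -0.02562    0.03843    0.01281    0.02562
  E           0.5776      2.836     0.2122    0.03534
  solve Keq expr → x = 0.01281; check Q = 0.01811
Then change container volume by factor 0.5 (V_new/V_old).
Step 3:
                   C          X          D          L
  I            1.155      5.671     0.4245    0.07067
  C          0.05124   -0.07686   -0.02562   -0.05124
  E            1.206      5.594     0.3989    0.01943
  solve Keq expr → x = -0.02562; check Q = 0.01811

x = -0.02562 M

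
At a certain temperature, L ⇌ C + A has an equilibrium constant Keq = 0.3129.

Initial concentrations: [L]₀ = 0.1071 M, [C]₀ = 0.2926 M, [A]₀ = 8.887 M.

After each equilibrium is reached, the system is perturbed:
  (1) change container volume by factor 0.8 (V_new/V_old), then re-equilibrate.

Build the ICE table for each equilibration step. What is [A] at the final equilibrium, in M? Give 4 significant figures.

Q₀ = 24.28 vs Keq = 0.3129 ⇒ Q>K, reverse
Step 1:
                    L           C           A
  init         0.1071      0.2926       8.887
  Δ            0.2786     -0.2786     -0.2786
  eq           0.3857     0.01402       8.608
  solve Keq expr → x = -0.2786; check Q = 0.3129
Then change container volume by factor 0.8 (V_new/V_old).
Step 2:
                    L           C           A
  init         0.4821     0.01752       10.76
  Δ          0.003401   -0.003401   -0.003401
  eq           0.4855     0.01412       10.76
  solve Keq expr → x = -0.003401; check Q = 0.3129

[A]_eq = 10.76 M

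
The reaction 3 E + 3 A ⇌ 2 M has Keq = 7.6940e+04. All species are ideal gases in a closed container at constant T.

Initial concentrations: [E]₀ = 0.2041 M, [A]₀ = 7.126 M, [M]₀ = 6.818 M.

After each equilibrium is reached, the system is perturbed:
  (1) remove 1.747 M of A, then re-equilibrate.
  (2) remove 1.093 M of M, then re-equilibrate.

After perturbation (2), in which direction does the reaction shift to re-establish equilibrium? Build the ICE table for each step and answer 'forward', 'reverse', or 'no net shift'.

Direction: forward

Q₀ = 15.11 vs Keq = 7.6940e+04 ⇒ Q<K, forward
Step 1:
                   E          A          M
  Initial     0.2041      7.126      6.818
  Change     -0.1918    -0.1918     0.1278
  Equil      0.01234      6.934      6.946
  solve Keq expr → x = 0.06392; check Q = 7.6940e+04
Then remove 1.747 M of A.
Step 2:
                   E          A          M
  Initial    0.01234      5.187      6.946
  Change     0.00414    0.00414   -0.00276
  Equil      0.01648      5.191      6.943
  solve Keq expr → x = -0.00138; check Q = 7.6940e+04
Then remove 1.093 M of M.
Step 3:
                   E          A          M
  Initial    0.01648      5.191       5.85
  Change   -0.001772  -0.001772   0.001181
  Equil      0.01471       5.19      5.851
  solve Keq expr → x = 5.9058e-04; check Q = 7.6940e+04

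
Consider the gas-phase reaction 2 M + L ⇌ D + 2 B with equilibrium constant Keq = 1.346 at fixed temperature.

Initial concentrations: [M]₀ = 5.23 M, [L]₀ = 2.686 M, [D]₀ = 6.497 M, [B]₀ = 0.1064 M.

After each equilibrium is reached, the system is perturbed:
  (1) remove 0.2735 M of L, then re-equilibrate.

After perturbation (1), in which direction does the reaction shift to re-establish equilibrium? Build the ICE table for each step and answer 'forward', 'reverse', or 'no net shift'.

Direction: reverse

Q₀ = 0.001001 vs Keq = 1.346 ⇒ Q<K, forward
Step 1:
                   M          L          D          B
  Initial       5.23      2.686      6.497     0.1064
  Change      -1.826    -0.9128     0.9128      1.826
  Equil        3.404      1.773       7.41      1.932
  solve Keq expr → x = 0.9128; check Q = 1.346
Then remove 0.2735 M of L.
Step 2:
                   M          L          D          B
  Initial      3.404        1.5       7.41      1.932
  Change     0.08232    0.04116   -0.04116   -0.08232
  Equil        3.487      1.541      7.369       1.85
  solve Keq expr → x = -0.04116; check Q = 1.346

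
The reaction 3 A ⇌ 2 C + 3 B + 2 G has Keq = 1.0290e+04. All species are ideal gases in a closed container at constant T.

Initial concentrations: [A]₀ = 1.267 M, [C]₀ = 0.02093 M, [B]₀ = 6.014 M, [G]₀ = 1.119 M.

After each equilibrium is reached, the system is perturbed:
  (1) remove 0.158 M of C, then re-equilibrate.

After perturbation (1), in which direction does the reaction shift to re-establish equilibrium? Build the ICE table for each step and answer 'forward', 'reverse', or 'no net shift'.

Q₀ = 0.05866 vs Keq = 1.0290e+04 ⇒ Q<K, forward
Step 1:
                    A           C           B           G
  Initial       1.267     0.02093       6.014       1.119
  Change      -0.9255       0.617      0.9255       0.617
  Equil        0.3415      0.6379       6.939       1.736
  solve Keq expr → x = 0.3085; check Q = 1.0290e+04
Then remove 0.158 M of C.
Step 2:
                    A           C           B           G
  Initial      0.3415      0.4799       6.939       1.736
  Change     -0.04287     0.02858     0.04287     0.02858
  Equil        0.2986      0.5085       6.982       1.765
  solve Keq expr → x = 0.01429; check Q = 1.0290e+04

Direction: forward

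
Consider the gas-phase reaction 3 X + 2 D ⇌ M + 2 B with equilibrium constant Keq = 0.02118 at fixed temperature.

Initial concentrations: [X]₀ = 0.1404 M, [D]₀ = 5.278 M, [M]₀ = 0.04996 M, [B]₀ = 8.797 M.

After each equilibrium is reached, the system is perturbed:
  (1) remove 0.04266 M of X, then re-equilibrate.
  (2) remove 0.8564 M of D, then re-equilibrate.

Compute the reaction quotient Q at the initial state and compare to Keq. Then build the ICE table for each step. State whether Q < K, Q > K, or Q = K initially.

Q₀ = 50.15; Q > K (proceeds reverse)

Q₀ = 50.15 vs Keq = 0.02118 ⇒ Q>K, reverse
Step 1:
                    X           D           M           B
  Initial      0.1404       5.278     0.04996       8.797
  Change       0.1493     0.09953    -0.04976    -0.09953
  Equil        0.2897       5.378  1.9684e-04       8.697
  solve Keq expr → x = -0.04976; check Q = 0.02118
Then remove 0.04266 M of X.
Step 2:
                    X           D           M           B
  Initial       0.247       5.378  1.9684e-04       8.697
  Change   2.2332e-04  1.4888e-04 -7.4439e-05 -1.4888e-04
  Equil        0.2473       5.378  1.2240e-04       8.697
  solve Keq expr → x = -7.4439e-05; check Q = 0.02118
Then remove 0.8564 M of D.
Step 3:
                    X           D           M           B
  Initial      0.2473       4.521  1.2240e-04       8.697
  Change   1.0729e-04  7.1525e-05 -3.5762e-05 -7.1525e-05
  Equil        0.2474       4.521  8.6634e-05       8.697
  solve Keq expr → x = -3.5762e-05; check Q = 0.02118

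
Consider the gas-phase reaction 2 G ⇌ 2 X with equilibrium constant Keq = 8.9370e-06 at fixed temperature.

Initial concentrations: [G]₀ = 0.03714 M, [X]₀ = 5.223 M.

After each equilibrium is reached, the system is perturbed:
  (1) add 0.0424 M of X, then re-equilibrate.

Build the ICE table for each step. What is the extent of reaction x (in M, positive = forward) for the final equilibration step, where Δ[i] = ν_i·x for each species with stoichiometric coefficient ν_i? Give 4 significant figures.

x = -0.02114 M

Q₀ = 1.9777e+04 vs Keq = 8.9370e-06 ⇒ Q>K, reverse
Step 1:
                   G          X
  I          0.03714      5.223
  C            5.207     -5.207
  E            5.244    0.01568
  solve Keq expr → x = -2.604; check Q = 8.9370e-06
Then add 0.0424 M of X.
Step 2:
                   G          X
  I            5.244    0.05808
  C          0.04227   -0.04227
  E            5.287     0.0158
  solve Keq expr → x = -0.02114; check Q = 8.9370e-06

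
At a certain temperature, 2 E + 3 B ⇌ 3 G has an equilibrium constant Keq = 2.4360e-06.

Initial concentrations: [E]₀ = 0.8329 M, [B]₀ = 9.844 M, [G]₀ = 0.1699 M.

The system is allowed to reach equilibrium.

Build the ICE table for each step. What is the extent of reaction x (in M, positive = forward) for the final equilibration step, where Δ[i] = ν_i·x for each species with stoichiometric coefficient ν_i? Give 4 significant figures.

Q₀ = 7.4110e-06 vs Keq = 2.4360e-06 ⇒ Q>K, reverse
Step 1:
                   E          B          G
  Initial     0.8329      9.844     0.1699
  Change     0.03267      0.049     -0.049
  Equil       0.8656      9.893     0.1209
  solve Keq expr → x = -0.01633; check Q = 2.4360e-06

x = -0.01633 M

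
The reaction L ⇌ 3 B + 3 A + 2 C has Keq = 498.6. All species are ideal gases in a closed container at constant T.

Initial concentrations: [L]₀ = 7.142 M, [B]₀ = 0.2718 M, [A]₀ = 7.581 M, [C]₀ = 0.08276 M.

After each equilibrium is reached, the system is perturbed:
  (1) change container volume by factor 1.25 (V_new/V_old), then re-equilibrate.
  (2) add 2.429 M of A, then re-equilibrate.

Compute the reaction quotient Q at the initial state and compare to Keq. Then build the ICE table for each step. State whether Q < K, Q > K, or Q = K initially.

Q₀ = 0.00839; Q < K (proceeds forward)

Q₀ = 0.00839 vs Keq = 498.6 ⇒ Q<K, forward
Step 1:
                    L           B           A           C
  init          7.142      0.2718       7.581     0.08276
  Δ            -0.462       1.386       1.386      0.9241
  eq             6.68       1.658       8.967       1.007
  solve Keq expr → x = 0.462; check Q = 498.6
Then change container volume by factor 1.25 (V_new/V_old).
Step 2:
                    L           B           A           C
  init          5.344       1.326       7.174      0.8055
  Δ           -0.1344      0.4033      0.4033      0.2688
  eq             5.21        1.73       7.577       1.074
  solve Keq expr → x = 0.1344; check Q = 498.6
Then add 2.429 M of A.
Step 3:
                    L           B           A           C
  init           5.21        1.73       10.01       1.074
  Δ           0.07787     -0.2336     -0.2336     -0.1557
  eq            5.287       1.496       9.772      0.9186
  solve Keq expr → x = -0.07787; check Q = 498.6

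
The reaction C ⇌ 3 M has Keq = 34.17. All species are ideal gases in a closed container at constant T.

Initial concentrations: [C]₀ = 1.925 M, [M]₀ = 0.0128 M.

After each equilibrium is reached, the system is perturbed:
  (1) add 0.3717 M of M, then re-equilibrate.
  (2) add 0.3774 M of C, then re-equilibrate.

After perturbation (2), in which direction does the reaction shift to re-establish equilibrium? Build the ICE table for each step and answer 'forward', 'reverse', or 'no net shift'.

Direction: forward

Q₀ = 1.0894e-06 vs Keq = 34.17 ⇒ Q<K, forward
Step 1:
                    C           M
  Initial       1.925      0.0128
  Change       -1.036       3.108
  Equil        0.8891        3.12
  solve Keq expr → x = 1.036; check Q = 34.17
Then add 0.3717 M of M.
Step 2:
                    C           M
  Initial      0.8891       3.492
  Change      0.08995     -0.2698
  Equil        0.9791       3.222
  solve Keq expr → x = -0.08995; check Q = 34.17
Then add 0.3774 M of C.
Step 3:
                    C           M
  Initial       1.356       3.222
  Change     -0.09475      0.2843
  Equil         1.262       3.506
  solve Keq expr → x = 0.09475; check Q = 34.17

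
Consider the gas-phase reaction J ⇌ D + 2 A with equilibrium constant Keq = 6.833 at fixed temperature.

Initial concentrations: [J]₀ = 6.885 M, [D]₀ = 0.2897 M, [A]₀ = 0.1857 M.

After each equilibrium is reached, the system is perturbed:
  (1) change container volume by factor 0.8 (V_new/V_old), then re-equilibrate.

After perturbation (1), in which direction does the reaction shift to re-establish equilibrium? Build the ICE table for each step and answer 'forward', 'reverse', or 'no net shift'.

Q₀ = 0.001451 vs Keq = 6.833 ⇒ Q<K, forward
Step 1:
                   J          D          A
  init         6.885     0.2897     0.1857
  Δ           -1.887      1.887      3.775
  eq           4.998      2.177       3.96
  solve Keq expr → x = 1.887; check Q = 6.833
Then change container volume by factor 0.8 (V_new/V_old).
Step 2:
                   J          D          A
  init         6.247      2.721      4.951
  Δ           0.3162    -0.3162    -0.6325
  eq           6.563      2.405      4.318
  solve Keq expr → x = -0.3162; check Q = 6.833

Direction: reverse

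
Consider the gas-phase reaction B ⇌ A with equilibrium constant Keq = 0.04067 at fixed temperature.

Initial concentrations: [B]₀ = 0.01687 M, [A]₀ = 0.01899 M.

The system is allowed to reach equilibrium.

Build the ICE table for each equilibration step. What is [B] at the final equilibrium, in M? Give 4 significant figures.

Q₀ = 1.126 vs Keq = 0.04067 ⇒ Q>K, reverse
Step 1:
                    B           A
  init        0.01687     0.01899
  Δ           0.01759    -0.01759
  eq          0.03446    0.001401
  solve Keq expr → x = -0.01759; check Q = 0.04067

[B]_eq = 0.03446 M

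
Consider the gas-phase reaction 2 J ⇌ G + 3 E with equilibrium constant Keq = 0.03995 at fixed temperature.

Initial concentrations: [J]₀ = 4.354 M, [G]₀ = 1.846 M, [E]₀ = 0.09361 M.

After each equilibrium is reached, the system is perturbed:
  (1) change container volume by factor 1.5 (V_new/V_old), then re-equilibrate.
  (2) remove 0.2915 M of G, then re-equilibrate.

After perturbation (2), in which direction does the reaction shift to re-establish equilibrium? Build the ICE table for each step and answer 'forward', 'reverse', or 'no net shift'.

Q₀ = 7.9877e-05 vs Keq = 0.03995 ⇒ Q<K, forward
Step 1:
                    J           G           E
  init          4.354       1.846     0.09361
  Δ           -0.3878      0.1939      0.5818
  eq            3.966        2.04      0.6754
  solve Keq expr → x = 0.1939; check Q = 0.03995
Then change container volume by factor 1.5 (V_new/V_old).
Step 2:
                    J           G           E
  init          2.644        1.36      0.4503
  Δ           -0.0813     0.04065      0.1219
  eq            2.563       1.401      0.5722
  solve Keq expr → x = 0.04065; check Q = 0.03995
Then remove 0.2915 M of G.
Step 3:
                    J           G           E
  init          2.563       1.109      0.5722
  Δ          -0.02641      0.0132     0.03961
  eq            2.536       1.122      0.6118
  solve Keq expr → x = 0.0132; check Q = 0.03995

Direction: forward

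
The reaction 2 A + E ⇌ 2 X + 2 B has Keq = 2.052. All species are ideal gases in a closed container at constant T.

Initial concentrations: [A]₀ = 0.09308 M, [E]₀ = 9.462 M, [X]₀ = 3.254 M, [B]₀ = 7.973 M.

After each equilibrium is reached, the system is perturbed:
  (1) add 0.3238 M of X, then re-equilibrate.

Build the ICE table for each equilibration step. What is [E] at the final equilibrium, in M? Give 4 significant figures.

[E]_eq = 10.45 M

Q₀ = 8211 vs Keq = 2.052 ⇒ Q>K, reverse
Step 1:
                   A          E          X          B
  I          0.09308      9.462      3.254      7.973
  C             1.82     0.9099      -1.82      -1.82
  E            1.913      10.37      1.434      6.153
  solve Keq expr → x = -0.9099; check Q = 2.052
Then add 0.3238 M of X.
Step 2:
                   A          E          X          B
  I            1.913      10.37      1.758      6.153
  C           0.1582    0.07909    -0.1582    -0.1582
  E            2.071      10.45        1.6      5.995
  solve Keq expr → x = -0.07909; check Q = 2.052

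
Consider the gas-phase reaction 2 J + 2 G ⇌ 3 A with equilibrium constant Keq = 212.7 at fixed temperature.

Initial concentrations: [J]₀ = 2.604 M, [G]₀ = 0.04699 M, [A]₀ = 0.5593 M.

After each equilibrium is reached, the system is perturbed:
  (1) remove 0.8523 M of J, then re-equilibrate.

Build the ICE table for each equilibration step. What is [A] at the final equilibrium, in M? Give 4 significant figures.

[A]_eq = 0.6019 M

Q₀ = 11.69 vs Keq = 212.7 ⇒ Q<K, forward
Step 1:
                    J           G           A
  I             2.604     0.04699      0.5593
  C          -0.03426    -0.03426     0.05138
  E              2.57     0.01273      0.6107
  solve Keq expr → x = 0.01713; check Q = 212.7
Then remove 0.8523 M of J.
Step 2:
                    J           G           A
  I             1.717     0.01273      0.6107
  C          0.005847    0.005847    -0.00877
  E             1.723     0.01858      0.6019
  solve Keq expr → x = -0.002923; check Q = 212.7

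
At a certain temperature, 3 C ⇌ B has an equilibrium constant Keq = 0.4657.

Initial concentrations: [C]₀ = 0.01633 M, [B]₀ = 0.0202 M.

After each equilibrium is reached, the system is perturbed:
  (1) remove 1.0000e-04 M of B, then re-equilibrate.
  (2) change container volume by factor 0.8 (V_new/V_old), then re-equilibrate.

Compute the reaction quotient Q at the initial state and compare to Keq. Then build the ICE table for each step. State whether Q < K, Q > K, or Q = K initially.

Q₀ = 4639 vs Keq = 0.4657 ⇒ Q>K, reverse
Step 1:
                   C          B
  I          0.01633     0.0202
  C          0.05998   -0.01999
  E          0.07631 2.0694e-04
  solve Keq expr → x = -0.01999; check Q = 0.4657
Then remove 1.0000e-04 M of B.
Step 2:
                   C          B
  I          0.07631 1.0694e-04
  C       -2.9288e-04 9.7626e-05
  E          0.07602 2.0456e-04
  solve Keq expr → x = 9.7626e-05; check Q = 0.4657
Then change container volume by factor 0.8 (V_new/V_old).
Step 3:
                   C          B
  I          0.09502 2.5570e-04
  C       -4.1583e-04 1.3861e-04
  E           0.0946 3.9431e-04
  solve Keq expr → x = 1.3861e-04; check Q = 0.4657

Q₀ = 4639; Q > K (proceeds reverse)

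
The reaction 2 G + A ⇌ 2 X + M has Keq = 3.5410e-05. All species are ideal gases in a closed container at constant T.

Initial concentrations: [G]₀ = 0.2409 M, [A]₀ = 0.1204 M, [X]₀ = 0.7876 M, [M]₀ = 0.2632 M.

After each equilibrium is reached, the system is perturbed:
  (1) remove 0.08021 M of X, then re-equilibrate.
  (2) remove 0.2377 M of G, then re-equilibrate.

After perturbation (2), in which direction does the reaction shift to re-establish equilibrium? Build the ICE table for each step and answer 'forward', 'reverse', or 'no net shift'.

Q₀ = 23.37 vs Keq = 3.5410e-05 ⇒ Q>K, reverse
Step 1:
                   G          A          X          M
  init        0.2409     0.1204     0.7876     0.2632
  Δ           0.5262     0.2631    -0.5262    -0.2631
  eq          0.7671     0.3835     0.2614 1.1690e-04
  solve Keq expr → x = -0.2631; check Q = 3.5410e-05
Then remove 0.08021 M of X.
Step 2:
                   G          A          X          M
  init        0.7671     0.3835     0.1812 1.1690e-04
  Δ       -2.5094e-04 -1.2547e-04 2.5094e-04 1.2547e-04
  eq          0.7668     0.3834     0.1815 2.4237e-04
  solve Keq expr → x = 1.2547e-04; check Q = 3.5410e-05
Then remove 0.2377 M of G.
Step 3:
                   G          A          X          M
  init        0.5291     0.3834     0.1815 2.4237e-04
  Δ       2.5300e-04 1.2650e-04 -2.5300e-04 -1.2650e-04
  eq          0.5294     0.3835     0.1812 1.1587e-04
  solve Keq expr → x = -1.2650e-04; check Q = 3.5410e-05

Direction: reverse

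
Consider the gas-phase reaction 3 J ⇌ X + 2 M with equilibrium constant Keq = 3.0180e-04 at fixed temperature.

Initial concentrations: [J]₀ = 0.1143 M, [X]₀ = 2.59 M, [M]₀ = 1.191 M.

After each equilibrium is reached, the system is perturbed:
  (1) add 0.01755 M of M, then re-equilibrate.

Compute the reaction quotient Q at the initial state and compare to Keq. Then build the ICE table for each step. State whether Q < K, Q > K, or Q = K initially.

Q₀ = 2460 vs Keq = 3.0180e-04 ⇒ Q>K, reverse
Step 1:
                   J          X          M
  I           0.1143       2.59      1.191
  C             1.74      -0.58      -1.16
  E            1.854       2.01    0.03094
  solve Keq expr → x = -0.58; check Q = 3.0180e-04
Then add 0.01755 M of M.
Step 2:
                   J          X          M
  I            1.854       2.01    0.04849
  C          0.02527  -0.008424   -0.01685
  E             1.88      2.002    0.03164
  solve Keq expr → x = -0.008424; check Q = 3.0180e-04

Q₀ = 2460; Q > K (proceeds reverse)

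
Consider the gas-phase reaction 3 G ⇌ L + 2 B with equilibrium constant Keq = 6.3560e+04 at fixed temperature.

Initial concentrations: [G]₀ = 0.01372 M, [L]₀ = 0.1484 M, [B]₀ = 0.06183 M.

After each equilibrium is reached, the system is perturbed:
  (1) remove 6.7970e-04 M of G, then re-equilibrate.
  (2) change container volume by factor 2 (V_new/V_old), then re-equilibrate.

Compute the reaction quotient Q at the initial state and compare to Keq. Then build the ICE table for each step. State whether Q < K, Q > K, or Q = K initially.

Q₀ = 219.7 vs Keq = 6.3560e+04 ⇒ Q<K, forward
Step 1:
                   G          L          B
  Initial    0.01372     0.1484    0.06183
  Change    -0.01146    0.00382   0.007639
  Equil     0.002261     0.1522    0.06947
  solve Keq expr → x = 0.00382; check Q = 6.3560e+04
Then remove 6.7970e-04 M of G.
Step 2:
                   G          L          B
  Initial   0.001581     0.1522    0.06947
  Change  6.6891e-04 -2.2297e-04 -4.4594e-04
  Equil      0.00225      0.152    0.06902
  solve Keq expr → x = -2.2297e-04; check Q = 6.3560e+04
Then change container volume by factor 2 (V_new/V_old).
Step 3:
                   G          L          B
  Initial   0.001125      0.076    0.03451
  Change           0          0          0
  Equil     0.001125      0.076    0.03451
  solve Keq expr → x = 0; check Q = 6.3560e+04

Q₀ = 219.7; Q < K (proceeds forward)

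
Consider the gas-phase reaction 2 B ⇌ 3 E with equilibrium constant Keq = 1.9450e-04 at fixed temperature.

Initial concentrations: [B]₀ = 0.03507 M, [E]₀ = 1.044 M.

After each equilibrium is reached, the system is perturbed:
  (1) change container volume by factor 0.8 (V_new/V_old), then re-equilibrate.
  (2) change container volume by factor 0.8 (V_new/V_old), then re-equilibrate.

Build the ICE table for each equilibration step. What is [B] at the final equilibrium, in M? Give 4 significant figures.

Q₀ = 925.2 vs Keq = 1.9450e-04 ⇒ Q>K, reverse
Step 1:
                    B           E
  I           0.03507       1.044
  C            0.6655     -0.9983
  E            0.7006      0.0457
  solve Keq expr → x = -0.3328; check Q = 1.9450e-04
Then change container volume by factor 0.8 (V_new/V_old).
Step 2:
                    B           E
  I            0.8758     0.05713
  C          0.002659   -0.003988
  E            0.8784     0.05314
  solve Keq expr → x = -0.001329; check Q = 1.9450e-04
Then change container volume by factor 0.8 (V_new/V_old).
Step 3:
                    B           E
  I             1.098     0.06643
  C          0.003097   -0.004646
  E             1.101     0.06178
  solve Keq expr → x = -0.001549; check Q = 1.9450e-04

[B]_eq = 1.101 M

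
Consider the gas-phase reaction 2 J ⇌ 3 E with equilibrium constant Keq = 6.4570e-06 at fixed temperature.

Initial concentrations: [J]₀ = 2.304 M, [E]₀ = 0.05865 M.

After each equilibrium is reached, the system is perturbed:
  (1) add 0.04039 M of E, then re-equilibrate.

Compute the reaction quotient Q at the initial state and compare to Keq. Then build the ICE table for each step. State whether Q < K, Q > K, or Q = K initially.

Q₀ = 3.8005e-05 vs Keq = 6.4570e-06 ⇒ Q>K, reverse
Step 1:
                   J          E
  Initial      2.304    0.05865
  Change     0.01734     -0.026
  Equil        2.321    0.03265
  solve Keq expr → x = -0.008668; check Q = 6.4570e-06
Then add 0.04039 M of E.
Step 2:
                   J          E
  Initial      2.321    0.07304
  Change     0.02676   -0.04014
  Equil        2.348     0.0329
  solve Keq expr → x = -0.01338; check Q = 6.4570e-06

Q₀ = 3.8005e-05; Q > K (proceeds reverse)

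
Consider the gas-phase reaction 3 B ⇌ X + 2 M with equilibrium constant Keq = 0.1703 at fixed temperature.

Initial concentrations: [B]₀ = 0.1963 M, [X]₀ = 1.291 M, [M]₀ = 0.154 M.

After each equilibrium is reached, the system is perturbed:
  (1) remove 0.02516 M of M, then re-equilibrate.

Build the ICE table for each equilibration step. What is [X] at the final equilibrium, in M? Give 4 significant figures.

Q₀ = 4.048 vs Keq = 0.1703 ⇒ Q>K, reverse
Step 1:
                  B         X         M
  Initial    0.1963     1.291     0.154
  Change     0.1285  -0.04282  -0.08564
  Equil      0.3248     1.248   0.06836
  solve Keq expr → x = -0.04282; check Q = 0.1703
Then remove 0.02516 M of M.
Step 2:
                  B         X         M
  Initial    0.3248     1.248    0.0432
  Change   -0.02557  0.008522   0.01704
  Equil      0.2992     1.257   0.06024
  solve Keq expr → x = 0.008522; check Q = 0.1703

[X]_eq = 1.257 M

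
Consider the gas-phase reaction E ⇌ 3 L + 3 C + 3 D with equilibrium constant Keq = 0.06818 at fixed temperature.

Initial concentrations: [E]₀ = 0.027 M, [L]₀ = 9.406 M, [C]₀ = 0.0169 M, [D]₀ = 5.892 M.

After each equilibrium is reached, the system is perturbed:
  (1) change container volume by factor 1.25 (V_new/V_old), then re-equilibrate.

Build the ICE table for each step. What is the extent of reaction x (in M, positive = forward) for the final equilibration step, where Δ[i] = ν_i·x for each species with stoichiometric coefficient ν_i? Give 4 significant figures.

x = 5.0064e-04 M

Q₀ = 30.43 vs Keq = 0.06818 ⇒ Q>K, reverse
Step 1:
                    E           L           C           D
  init          0.027       9.406      0.0169       5.892
  Δ          0.004851    -0.01455    -0.01455    -0.01455
  eq          0.03185       9.391    0.002346       5.877
  solve Keq expr → x = -0.004851; check Q = 0.06818
Then change container volume by factor 1.25 (V_new/V_old).
Step 2:
                    E           L           C           D
  init        0.02548       7.513    0.001877       4.702
  Δ       -5.0064e-04    0.001502    0.001502    0.001502
  eq          0.02498       7.515    0.003379       4.703
  solve Keq expr → x = 5.0064e-04; check Q = 0.06818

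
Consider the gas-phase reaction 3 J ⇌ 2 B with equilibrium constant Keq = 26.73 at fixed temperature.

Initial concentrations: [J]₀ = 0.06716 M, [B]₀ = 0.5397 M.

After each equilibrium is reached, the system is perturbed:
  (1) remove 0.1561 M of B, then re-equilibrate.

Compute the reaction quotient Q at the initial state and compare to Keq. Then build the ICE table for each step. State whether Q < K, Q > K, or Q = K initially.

Q₀ = 961.6; Q > K (proceeds reverse)

Q₀ = 961.6 vs Keq = 26.73 ⇒ Q>K, reverse
Step 1:
                    J           B
  init        0.06716      0.5397
  Δ            0.1301    -0.08673
  eq           0.1973       0.453
  solve Keq expr → x = -0.04337; check Q = 26.73
Then remove 0.1561 M of B.
Step 2:
                    J           B
  init         0.1973      0.2969
  Δ          -0.03971     0.02647
  eq           0.1576      0.3233
  solve Keq expr → x = 0.01324; check Q = 26.73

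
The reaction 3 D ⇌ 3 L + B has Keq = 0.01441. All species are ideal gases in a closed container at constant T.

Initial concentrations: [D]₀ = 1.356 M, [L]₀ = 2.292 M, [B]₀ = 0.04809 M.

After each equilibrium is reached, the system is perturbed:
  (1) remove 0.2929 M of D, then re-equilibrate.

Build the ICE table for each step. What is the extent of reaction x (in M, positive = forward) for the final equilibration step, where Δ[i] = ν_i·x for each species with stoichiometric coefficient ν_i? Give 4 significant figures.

x = -0.002196 M

Q₀ = 0.2322 vs Keq = 0.01441 ⇒ Q>K, reverse
Step 1:
                    D           L           B
  Initial       1.356       2.292     0.04809
  Change       0.1302     -0.1302    -0.04341
  Equil         1.486       2.162    0.004683
  solve Keq expr → x = -0.04341; check Q = 0.01441
Then remove 0.2929 M of D.
Step 2:
                    D           L           B
  Initial       1.193       2.162    0.004683
  Change     0.006587   -0.006587   -0.002196
  Equil           1.2       2.155    0.002487
  solve Keq expr → x = -0.002196; check Q = 0.01441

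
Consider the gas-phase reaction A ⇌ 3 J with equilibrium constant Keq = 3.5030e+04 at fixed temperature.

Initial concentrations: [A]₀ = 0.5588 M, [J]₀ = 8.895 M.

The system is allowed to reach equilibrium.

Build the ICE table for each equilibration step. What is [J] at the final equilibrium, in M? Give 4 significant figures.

Q₀ = 1259 vs Keq = 3.5030e+04 ⇒ Q<K, forward
Step 1:
                  A         J
  init       0.5588     8.895
  Δ          -0.526     1.578
  eq        0.03279     10.47
  solve Keq expr → x = 0.526; check Q = 3.5030e+04

[J]_eq = 10.47 M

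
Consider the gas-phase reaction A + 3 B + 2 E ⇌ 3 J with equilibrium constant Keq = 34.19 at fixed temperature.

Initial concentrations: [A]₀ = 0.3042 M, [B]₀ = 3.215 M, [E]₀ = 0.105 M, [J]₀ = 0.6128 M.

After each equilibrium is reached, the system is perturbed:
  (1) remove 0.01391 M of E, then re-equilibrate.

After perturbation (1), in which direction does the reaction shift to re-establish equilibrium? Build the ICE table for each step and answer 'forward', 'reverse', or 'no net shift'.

Q₀ = 2.065 vs Keq = 34.19 ⇒ Q<K, forward
Step 1:
                  A         B         E         J
  I          0.3042     3.215     0.105    0.6128
  C        -0.03434    -0.103  -0.06868     0.103
  E          0.2699     3.112   0.03632    0.7158
  solve Keq expr → x = 0.03434; check Q = 34.19
Then remove 0.01391 M of E.
Step 2:
                  A         B         E         J
  I          0.2699     3.112   0.02241    0.7158
  C        0.005944   0.01783   0.01189  -0.01783
  E          0.2758      3.13    0.0343     0.698
  solve Keq expr → x = -0.005944; check Q = 34.19

Direction: reverse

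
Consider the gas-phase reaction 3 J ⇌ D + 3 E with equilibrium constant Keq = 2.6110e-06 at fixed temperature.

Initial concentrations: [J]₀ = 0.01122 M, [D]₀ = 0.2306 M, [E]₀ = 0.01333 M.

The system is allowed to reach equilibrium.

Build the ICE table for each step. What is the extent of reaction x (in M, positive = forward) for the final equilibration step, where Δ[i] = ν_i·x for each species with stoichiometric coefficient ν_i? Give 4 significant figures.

Q₀ = 0.3867 vs Keq = 2.6110e-06 ⇒ Q>K, reverse
Step 1:
                    J           D           E
  I           0.01122      0.2306     0.01333
  C           0.01279   -0.004263    -0.01279
  E           0.02401      0.2263  5.4246e-04
  solve Keq expr → x = -0.004263; check Q = 2.6110e-06

x = -0.004263 M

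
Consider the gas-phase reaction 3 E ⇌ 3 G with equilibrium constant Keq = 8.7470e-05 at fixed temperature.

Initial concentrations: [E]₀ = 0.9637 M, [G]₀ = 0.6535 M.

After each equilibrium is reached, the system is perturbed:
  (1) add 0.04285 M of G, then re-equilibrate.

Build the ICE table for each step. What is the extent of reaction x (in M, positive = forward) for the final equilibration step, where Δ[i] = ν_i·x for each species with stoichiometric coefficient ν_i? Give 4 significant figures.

Q₀ = 0.3118 vs Keq = 8.7470e-05 ⇒ Q>K, reverse
Step 1:
                    E           G
  Initial      0.9637      0.6535
  Change       0.5848     -0.5848
  Equil         1.548     0.06874
  solve Keq expr → x = -0.1949; check Q = 8.7470e-05
Then add 0.04285 M of G.
Step 2:
                    E           G
  Initial       1.548      0.1116
  Change      0.04103    -0.04103
  Equil         1.589     0.07056
  solve Keq expr → x = -0.01368; check Q = 8.7470e-05

x = -0.01368 M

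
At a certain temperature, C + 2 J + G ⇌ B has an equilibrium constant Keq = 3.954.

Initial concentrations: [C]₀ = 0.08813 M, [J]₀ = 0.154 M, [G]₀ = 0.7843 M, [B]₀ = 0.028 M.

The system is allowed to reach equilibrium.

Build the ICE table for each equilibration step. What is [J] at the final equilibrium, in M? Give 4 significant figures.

[J]_eq = 0.1869 M

Q₀ = 17.08 vs Keq = 3.954 ⇒ Q>K, reverse
Step 1:
                   C          J          G          B
  Initial    0.08813      0.154     0.7843      0.028
  Change     0.01644    0.03288    0.01644   -0.01644
  Equil       0.1046     0.1869     0.8007    0.01156
  solve Keq expr → x = -0.01644; check Q = 3.954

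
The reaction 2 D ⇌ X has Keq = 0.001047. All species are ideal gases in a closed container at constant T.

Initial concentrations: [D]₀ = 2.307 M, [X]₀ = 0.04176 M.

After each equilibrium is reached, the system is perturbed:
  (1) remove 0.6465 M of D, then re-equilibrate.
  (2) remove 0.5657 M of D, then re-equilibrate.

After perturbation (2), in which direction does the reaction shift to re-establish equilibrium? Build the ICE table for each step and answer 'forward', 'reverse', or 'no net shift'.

Q₀ = 0.007846 vs Keq = 0.001047 ⇒ Q>K, reverse
Step 1:
                   D          X
  init         2.307    0.04176
  Δ          0.07167   -0.03584
  eq           2.379   0.005924
  solve Keq expr → x = -0.03584; check Q = 0.001047
Then remove 0.6465 M of D.
Step 2:
                   D          X
  init         1.732   0.005924
  Δ         0.005525  -0.002762
  eq           1.738   0.003162
  solve Keq expr → x = -0.002762; check Q = 0.001047
Then remove 0.5657 M of D.
Step 3:
                   D          X
  init         1.172   0.003162
  Δ          0.00343  -0.001715
  eq           1.175   0.001447
  solve Keq expr → x = -0.001715; check Q = 0.001047

Direction: reverse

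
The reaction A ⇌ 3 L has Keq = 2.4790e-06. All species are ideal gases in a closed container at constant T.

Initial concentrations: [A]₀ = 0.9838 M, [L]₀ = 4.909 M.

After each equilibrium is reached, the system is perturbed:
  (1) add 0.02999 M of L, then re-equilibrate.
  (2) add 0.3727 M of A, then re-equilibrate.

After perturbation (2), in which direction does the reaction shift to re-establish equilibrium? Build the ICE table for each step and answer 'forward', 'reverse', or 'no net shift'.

Q₀ = 120.2 vs Keq = 2.4790e-06 ⇒ Q>K, reverse
Step 1:
                   A          L
  Initial     0.9838      4.909
  Change        1.63      -4.89
  Equil        2.614    0.01864
  solve Keq expr → x = -1.63; check Q = 2.4790e-06
Then add 0.02999 M of L.
Step 2:
                   A          L
  Initial      2.614    0.04863
  Change    0.009989   -0.02997
  Equil        2.624    0.01867
  solve Keq expr → x = -0.009989; check Q = 2.4790e-06
Then add 0.3727 M of A.
Step 3:
                   A          L
  Initial      2.997    0.01867
  Change  -2.8146e-04 8.4438e-04
  Equil        2.996    0.01951
  solve Keq expr → x = 2.8146e-04; check Q = 2.4790e-06

Direction: forward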